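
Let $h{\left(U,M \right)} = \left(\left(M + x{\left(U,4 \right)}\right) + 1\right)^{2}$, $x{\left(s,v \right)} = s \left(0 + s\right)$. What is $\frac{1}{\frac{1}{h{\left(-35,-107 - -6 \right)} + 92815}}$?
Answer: $1358440$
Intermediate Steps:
$x{\left(s,v \right)} = s^{2}$ ($x{\left(s,v \right)} = s s = s^{2}$)
$h{\left(U,M \right)} = \left(1 + M + U^{2}\right)^{2}$ ($h{\left(U,M \right)} = \left(\left(M + U^{2}\right) + 1\right)^{2} = \left(1 + M + U^{2}\right)^{2}$)
$\frac{1}{\frac{1}{h{\left(-35,-107 - -6 \right)} + 92815}} = \frac{1}{\frac{1}{\left(1 - 101 + \left(-35\right)^{2}\right)^{2} + 92815}} = \frac{1}{\frac{1}{\left(1 + \left(-107 + 6\right) + 1225\right)^{2} + 92815}} = \frac{1}{\frac{1}{\left(1 - 101 + 1225\right)^{2} + 92815}} = \frac{1}{\frac{1}{1125^{2} + 92815}} = \frac{1}{\frac{1}{1265625 + 92815}} = \frac{1}{\frac{1}{1358440}} = 1358440$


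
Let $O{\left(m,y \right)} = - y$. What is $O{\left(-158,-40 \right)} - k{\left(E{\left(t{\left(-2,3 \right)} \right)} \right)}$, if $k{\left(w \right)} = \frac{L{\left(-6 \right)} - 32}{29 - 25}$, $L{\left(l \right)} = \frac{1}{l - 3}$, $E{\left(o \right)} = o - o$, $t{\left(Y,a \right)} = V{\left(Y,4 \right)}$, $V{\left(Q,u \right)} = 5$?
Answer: $\frac{1729}{36} \approx 48.028$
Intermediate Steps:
$t{\left(Y,a \right)} = 5$
$E{\left(o \right)} = 0$
$L{\left(l \right)} = \frac{1}{-3 + l}$
$k{\left(w \right)} = - \frac{289}{36}$ ($k{\left(w \right)} = \frac{\frac{1}{-3 - 6} - 32}{29 - 25} = \frac{\frac{1}{-9} - 32}{4} = \left(- \frac{1}{9} - 32\right) \frac{1}{4} = \left(- \frac{289}{9}\right) \frac{1}{4} = - \frac{289}{36}$)
$O{\left(-158,-40 \right)} - k{\left(E{\left(t{\left(-2,3 \right)} \right)} \right)} = \left(-1\right) \left(-40\right) - - \frac{289}{36} = 40 + \frac{289}{36} = \frac{1729}{36}$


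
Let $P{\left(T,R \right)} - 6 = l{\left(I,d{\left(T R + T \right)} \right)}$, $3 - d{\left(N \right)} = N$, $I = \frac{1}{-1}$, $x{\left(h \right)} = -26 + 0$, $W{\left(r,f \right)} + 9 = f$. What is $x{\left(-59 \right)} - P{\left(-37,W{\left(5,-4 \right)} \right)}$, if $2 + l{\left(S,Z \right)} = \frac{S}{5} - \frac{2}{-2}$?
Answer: $- \frac{154}{5} \approx -30.8$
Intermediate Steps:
$W{\left(r,f \right)} = -9 + f$
$x{\left(h \right)} = -26$
$I = -1$
$d{\left(N \right)} = 3 - N$
$l{\left(S,Z \right)} = -1 + \frac{S}{5}$ ($l{\left(S,Z \right)} = -2 + \left(\frac{S}{5} - \frac{2}{-2}\right) = -2 + \left(S \frac{1}{5} - -1\right) = -2 + \left(\frac{S}{5} + 1\right) = -2 + \left(1 + \frac{S}{5}\right) = -1 + \frac{S}{5}$)
$P{\left(T,R \right)} = \frac{24}{5}$ ($P{\left(T,R \right)} = 6 + \left(-1 + \frac{1}{5} \left(-1\right)\right) = 6 - \frac{6}{5} = \frac{24}{5}$)
$x{\left(-59 \right)} - P{\left(-37,W{\left(5,-4 \right)} \right)} = -26 - \frac{24}{5} = - \frac{154}{5}$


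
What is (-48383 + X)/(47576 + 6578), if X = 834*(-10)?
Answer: -56723/54154 ≈ -1.0474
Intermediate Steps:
X = -8340
(-48383 + X)/(47576 + 6578) = (-48383 - 8340)/(47576 + 6578) = -56723/54154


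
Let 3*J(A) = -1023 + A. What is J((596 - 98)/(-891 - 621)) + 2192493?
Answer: 1657266829/756 ≈ 2.1922e+6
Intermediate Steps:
J(A) = -341 + A/3 (J(A) = (-1023 + A)/3 = -341 + A/3)
J((596 - 98)/(-891 - 621)) + 2192493 = (-341 + ((596 - 98)/(-891 - 621))/3) + 2192493 = (-341 + (498/(-1512))/3) + 2192493 = (-341 + (498*(-1/1512))/3) + 2192493 = (-341 + (⅓)*(-83/252)) + 2192493 = (-341 - 83/756) + 2192493 = -257879/756 + 2192493 = 1657266829/756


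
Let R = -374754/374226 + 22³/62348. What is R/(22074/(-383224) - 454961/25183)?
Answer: 354233040908022516/7729152877585092421 ≈ 0.045831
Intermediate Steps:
R = -73410621/88379707 (R = -374754*1/374226 + 10648*(1/62348) = -62459/62371 + 242/1417 = -73410621/88379707 ≈ -0.83063)
R/(22074/(-383224) - 454961/25183) = -73410621/(88379707*(22074/(-383224) - 454961/25183)) = -73410621/(88379707*(22074*(-1/383224) - 454961*1/25183)) = -73410621/(88379707*(-11037/191612 - 454961/25183)) = -73410621/(88379707*(-87453931903/4825364996)) = -73410621/88379707*(-4825364996/87453931903) = 354233040908022516/7729152877585092421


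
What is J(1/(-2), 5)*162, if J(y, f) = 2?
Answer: 324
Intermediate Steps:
J(1/(-2), 5)*162 = 2*162 = 324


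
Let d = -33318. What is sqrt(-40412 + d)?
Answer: I*sqrt(73730) ≈ 271.53*I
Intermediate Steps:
sqrt(-40412 + d) = sqrt(-40412 - 33318) = sqrt(-73730) = I*sqrt(73730)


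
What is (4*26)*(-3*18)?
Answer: -5616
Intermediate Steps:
(4*26)*(-3*18) = 104*(-54) = -5616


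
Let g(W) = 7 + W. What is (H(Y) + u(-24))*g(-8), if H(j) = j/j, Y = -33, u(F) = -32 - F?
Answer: 7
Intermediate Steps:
H(j) = 1
(H(Y) + u(-24))*g(-8) = (1 + (-32 - 1*(-24)))*(7 - 8) = (1 + (-32 + 24))*(-1) = (1 - 8)*(-1) = -7*(-1) = 7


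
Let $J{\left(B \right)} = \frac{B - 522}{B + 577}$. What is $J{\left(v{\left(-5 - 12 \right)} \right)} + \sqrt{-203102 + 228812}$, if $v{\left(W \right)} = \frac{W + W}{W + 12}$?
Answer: $- \frac{368}{417} + \sqrt{25710} \approx 159.46$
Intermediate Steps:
$v{\left(W \right)} = \frac{2 W}{12 + W}$
$J{\left(B \right)} = \frac{-522 + B}{577 + B}$
$J{\left(v{\left(-5 - 12 \right)} \right)} + \sqrt{-203102 + 228812} = \frac{-522 + \frac{2 \left(-5 - 12\right)}{12 - 17}}{577 + \frac{2 \left(-5 - 12\right)}{12 - 17}} + \sqrt{-203102 + 228812} = \frac{-522 + \frac{2 \left(-5 - 12\right)}{12 - 17}}{577 + \frac{2 \left(-5 - 12\right)}{12 - 17}} + \sqrt{25710} = \frac{-522 + 2 \left(-17\right) \frac{1}{12 - 17}}{577 + 2 \left(-17\right) \frac{1}{12 - 17}} + \sqrt{25710} = \frac{-522 + 2 \left(-17\right) \frac{1}{-5}}{577 + 2 \left(-17\right) \frac{1}{-5}} + \sqrt{25710} = \frac{-522 + 2 \left(-17\right) \left(- \frac{1}{5}\right)}{577 + 2 \left(-17\right) \left(- \frac{1}{5}\right)} + \sqrt{25710} = \frac{-522 + \frac{34}{5}}{577 + \frac{34}{5}} + \sqrt{25710} = \frac{1}{\frac{2919}{5}} \left(- \frac{2576}{5}\right) + \sqrt{25710} = \frac{5}{2919} \left(- \frac{2576}{5}\right) + \sqrt{25710} = - \frac{368}{417} + \sqrt{25710}$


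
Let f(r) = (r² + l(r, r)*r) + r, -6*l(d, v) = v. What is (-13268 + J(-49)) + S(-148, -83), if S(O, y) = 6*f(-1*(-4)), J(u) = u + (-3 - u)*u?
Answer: -15467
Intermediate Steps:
l(d, v) = -v/6
f(r) = r + 5*r²/6 (f(r) = (r² + (-r/6)*r) + r = (r² - r²/6) + r = 5*r²/6 + r = r + 5*r²/6)
J(u) = u + u*(-3 - u)
S(O, y) = 104 (S(O, y) = 6*((-1*(-4))*(6 + 5*(-1*(-4)))/6) = 6*((⅙)*4*(6 + 5*4)) = 6*((⅙)*4*(6 + 20)) = 6*((⅙)*4*26) = 6*(52/3) = 104)
(-13268 + J(-49)) + S(-148, -83) = (-13268 - 1*(-49)*(2 - 49)) + 104 = (-13268 - 1*(-49)*(-47)) + 104 = (-13268 - 2303) + 104 = -15571 + 104 = -15467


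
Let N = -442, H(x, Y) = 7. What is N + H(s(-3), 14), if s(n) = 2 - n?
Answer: -435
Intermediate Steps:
N + H(s(-3), 14) = -442 + 7 = -435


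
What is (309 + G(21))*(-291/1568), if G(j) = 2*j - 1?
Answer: -7275/112 ≈ -64.955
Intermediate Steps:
G(j) = -1 + 2*j
(309 + G(21))*(-291/1568) = (309 + (-1 + 2*21))*(-291/1568) = (309 + (-1 + 42))*(-291*1/1568) = (309 + 41)*(-291/1568) = 350*(-291/1568) = -7275/112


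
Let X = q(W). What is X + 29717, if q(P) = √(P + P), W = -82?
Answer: 29717 + 2*I*√41 ≈ 29717.0 + 12.806*I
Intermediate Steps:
q(P) = √2*√P (q(P) = √(2*P) = √2*√P)
X = 2*I*√41 (X = √2*√(-82) = √2*(I*√82) = 2*I*√41 ≈ 12.806*I)
X + 29717 = 2*I*√41 + 29717 = 29717 + 2*I*√41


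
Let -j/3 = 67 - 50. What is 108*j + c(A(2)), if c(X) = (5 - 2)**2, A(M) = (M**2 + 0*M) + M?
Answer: -5499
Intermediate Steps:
A(M) = M + M**2 (A(M) = (M**2 + 0) + M = M**2 + M = M + M**2)
j = -51 (j = -3*(67 - 50) = -3*17 = -51)
c(X) = 9 (c(X) = 3**2 = 9)
108*j + c(A(2)) = 108*(-51) + 9 = -5508 + 9 = -5499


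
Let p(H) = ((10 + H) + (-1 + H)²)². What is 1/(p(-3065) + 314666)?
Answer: 1/88309266399267 ≈ 1.1324e-14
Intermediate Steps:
p(H) = (10 + H + (-1 + H)²)²
1/(p(-3065) + 314666) = 1/((10 - 3065 + (-1 - 3065)²)² + 314666) = 1/((10 - 3065 + (-3066)²)² + 314666) = 1/((10 - 3065 + 9400356)² + 314666) = 1/(9397301² + 314666) = 1/(88309266084601 + 314666) = 1/88309266399267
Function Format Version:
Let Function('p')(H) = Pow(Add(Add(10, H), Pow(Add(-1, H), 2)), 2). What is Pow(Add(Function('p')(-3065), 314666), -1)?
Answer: Rational(1, 88309266399267) ≈ 1.1324e-14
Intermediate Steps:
Function('p')(H) = Pow(Add(10, H, Pow(Add(-1, H), 2)), 2)
Pow(Add(Function('p')(-3065), 314666), -1) = Pow(Add(Pow(Add(10, -3065, Pow(Add(-1, -3065), 2)), 2), 314666), -1) = Pow(Add(Pow(Add(10, -3065, Pow(-3066, 2)), 2), 314666), -1) = Pow(Add(Pow(Add(10, -3065, 9400356), 2), 314666), -1) = Pow(Add(Pow(9397301, 2), 314666), -1) = Pow(Add(88309266084601, 314666), -1) = Pow(88309266399267, -1) = Rational(1, 88309266399267)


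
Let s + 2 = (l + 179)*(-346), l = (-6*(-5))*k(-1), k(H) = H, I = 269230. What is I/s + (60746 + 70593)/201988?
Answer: -11902478939/2603423332 ≈ -4.5719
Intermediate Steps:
l = -30 (l = -6*(-5)*(-1) = 30*(-1) = -30)
s = -51556 (s = -2 + (-30 + 179)*(-346) = -2 + 149*(-346) = -2 - 51554 = -51556)
I/s + (60746 + 70593)/201988 = 269230/(-51556) + (60746 + 70593)/201988 = 269230*(-1/51556) + 131339*(1/201988) = -134615/25778 + 131339/201988 = -11902478939/2603423332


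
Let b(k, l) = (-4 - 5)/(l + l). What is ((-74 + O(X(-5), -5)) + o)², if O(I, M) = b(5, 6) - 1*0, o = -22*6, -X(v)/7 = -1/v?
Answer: 683929/16 ≈ 42746.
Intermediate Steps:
X(v) = 7/v (X(v) = -(-7)/v = 7/v)
o = -132
b(k, l) = -9/(2*l) (b(k, l) = -9*1/(2*l) = -9/(2*l))
O(I, M) = -¾ (O(I, M) = -9/2/6 - 1*0 = -9/2*⅙ + 0 = -¾ + 0 = -¾)
((-74 + O(X(-5), -5)) + o)² = ((-74 - ¾) - 132)² = (-299/4 - 132)² = (-827/4)² = 683929/16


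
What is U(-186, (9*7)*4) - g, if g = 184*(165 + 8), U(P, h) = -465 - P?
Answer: -32111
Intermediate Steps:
g = 31832 (g = 184*173 = 31832)
U(-186, (9*7)*4) - g = (-465 - 1*(-186)) - 1*31832 = (-465 + 186) - 31832 = -279 - 31832 = -32111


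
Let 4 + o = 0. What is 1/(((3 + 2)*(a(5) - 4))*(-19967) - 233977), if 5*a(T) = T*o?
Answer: 1/564703 ≈ 1.7708e-6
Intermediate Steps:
o = -4 (o = -4 + 0 = -4)
a(T) = -4*T/5 (a(T) = (T*(-4))/5 = (-4*T)/5 = -4*T/5)
1/(((3 + 2)*(a(5) - 4))*(-19967) - 233977) = 1/(((3 + 2)*(-⅘*5 - 4))*(-19967) - 233977) = 1/((5*(-4 - 4))*(-19967) - 233977) = 1/((5*(-8))*(-19967) - 233977) = 1/(-40*(-19967) - 233977) = 1/(798680 - 233977) = 1/564703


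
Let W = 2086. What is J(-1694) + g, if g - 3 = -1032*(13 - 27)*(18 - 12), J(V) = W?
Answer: 88777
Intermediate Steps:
J(V) = 2086
g = 86691 (g = 3 - 1032*(13 - 27)*(18 - 12) = 3 - (-14448)*6 = 3 - 1032*(-84) = 3 + 86688 = 86691)
J(-1694) + g = 2086 + 86691 = 88777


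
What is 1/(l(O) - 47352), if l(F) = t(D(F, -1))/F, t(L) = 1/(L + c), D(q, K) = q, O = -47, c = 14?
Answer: -1551/73442951 ≈ -2.1118e-5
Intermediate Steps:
t(L) = 1/(14 + L) (t(L) = 1/(L + 14) = 1/(14 + L))
l(F) = 1/(F*(14 + F)) (l(F) = 1/((14 + F)*F) = 1/(F*(14 + F)))
1/(l(O) - 47352) = 1/(1/((-47)*(14 - 47)) - 47352) = 1/(-1/47/(-33) - 47352) = 1/(-1/47*(-1/33) - 47352) = 1/(1/1551 - 47352) = 1/(-73442951/1551) = -1551/73442951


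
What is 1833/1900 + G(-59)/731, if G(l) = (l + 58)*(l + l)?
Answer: 1564123/1388900 ≈ 1.1262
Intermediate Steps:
G(l) = 2*l*(58 + l) (G(l) = (58 + l)*(2*l) = 2*l*(58 + l))
1833/1900 + G(-59)/731 = 1833/1900 + (2*(-59)*(58 - 59))/731 = 1833*(1/1900) + (2*(-59)*(-1))*(1/731) = 1833/1900 + 118*(1/731) = 1833/1900 + 118/731 = 1564123/1388900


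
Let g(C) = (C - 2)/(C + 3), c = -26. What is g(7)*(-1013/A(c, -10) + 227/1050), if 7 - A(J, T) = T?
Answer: -1059791/35700 ≈ -29.686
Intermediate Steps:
A(J, T) = 7 - T
g(C) = (-2 + C)/(3 + C)
g(7)*(-1013/A(c, -10) + 227/1050) = ((-2 + 7)/(3 + 7))*(-1013/(7 - 1*(-10)) + 227/1050) = (5/10)*(-1013/(7 + 10) + 227*(1/1050)) = ((⅒)*5)*(-1013/17 + 227/1050) = (-1013*1/17 + 227/1050)/2 = (-1013/17 + 227/1050)/2 = (½)*(-1059791/17850) = -1059791/35700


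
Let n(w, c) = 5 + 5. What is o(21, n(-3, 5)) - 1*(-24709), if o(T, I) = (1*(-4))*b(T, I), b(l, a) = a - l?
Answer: 24753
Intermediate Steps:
n(w, c) = 10
o(T, I) = -4*I + 4*T (o(T, I) = (1*(-4))*(I - T) = -4*(I - T) = -4*I + 4*T)
o(21, n(-3, 5)) - 1*(-24709) = (-4*10 + 4*21) - 1*(-24709) = (-40 + 84) + 24709 = 44 + 24709 = 24753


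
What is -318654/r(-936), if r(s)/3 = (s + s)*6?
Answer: 1967/208 ≈ 9.4567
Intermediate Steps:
r(s) = 36*s (r(s) = 3*((s + s)*6) = 3*((2*s)*6) = 3*(12*s) = 36*s)
-318654/r(-936) = -318654/(36*(-936)) = -318654/(-33696) = -318654*(-1/33696) = 1967/208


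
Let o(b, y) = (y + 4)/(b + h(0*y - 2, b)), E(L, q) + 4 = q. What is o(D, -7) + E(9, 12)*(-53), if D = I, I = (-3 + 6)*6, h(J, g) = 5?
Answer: -9755/23 ≈ -424.13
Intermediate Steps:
E(L, q) = -4 + q
I = 18 (I = 3*6 = 18)
D = 18
o(b, y) = (4 + y)/(5 + b) (o(b, y) = (y + 4)/(b + 5) = (4 + y)/(5 + b))
o(D, -7) + E(9, 12)*(-53) = (4 - 7)/(5 + 18) + (-4 + 12)*(-53) = -3/23 + 8*(-53) = (1/23)*(-3) - 424 = -3/23 - 424 = -9755/23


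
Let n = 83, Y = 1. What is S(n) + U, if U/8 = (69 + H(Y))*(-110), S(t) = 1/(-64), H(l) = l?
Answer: -3942401/64 ≈ -61600.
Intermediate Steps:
S(t) = -1/64
U = -61600 (U = 8*((69 + 1)*(-110)) = 8*(70*(-110)) = 8*(-7700) = -61600)
S(n) + U = -1/64 - 61600 = -3942401/64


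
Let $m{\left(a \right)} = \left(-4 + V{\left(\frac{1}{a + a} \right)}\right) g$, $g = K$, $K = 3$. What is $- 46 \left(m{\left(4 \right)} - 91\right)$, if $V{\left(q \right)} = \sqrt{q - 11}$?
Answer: $4738 - \frac{69 i \sqrt{174}}{2} \approx 4738.0 - 455.09 i$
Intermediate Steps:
$g = 3$
$V{\left(q \right)} = \sqrt{-11 + q}$ ($V{\left(q \right)} = \sqrt{q - 11} = \sqrt{-11 + q}$)
$m{\left(a \right)} = -12 + 3 \sqrt{-11 + \frac{1}{2 a}}$ ($m{\left(a \right)} = \left(-4 + \sqrt{-11 + \frac{1}{a + a}}\right) 3 = \left(-4 + \sqrt{-11 + \frac{1}{2 a}}\right) 3 = -12 + 3 \sqrt{-11 + \frac{1}{2 a}}$)
$- 46 \left(m{\left(4 \right)} - 91\right) = - 46 \left(\left(-12 + \frac{3 \sqrt{-44 + \frac{2}{4}}}{2}\right) - 91\right) = - 46 \left(\left(-12 + \frac{3 \sqrt{-44 + 2 \cdot \frac{1}{4}}}{2}\right) - 91\right) = - 46 \left(\left(-12 + \frac{3 \sqrt{-44 + \frac{1}{2}}}{2}\right) - 91\right) = - 46 \left(\left(-12 + \frac{3 \sqrt{- \frac{87}{2}}}{2}\right) - 91\right) = - 46 \left(\left(-12 + \frac{3 \frac{i \sqrt{174}}{2}}{2}\right) - 91\right) = - 46 \left(\left(-12 + \frac{3 i \sqrt{174}}{4}\right) - 91\right) = - 46 \left(-103 + \frac{3 i \sqrt{174}}{4}\right) = 4738 - \frac{69 i \sqrt{174}}{2}$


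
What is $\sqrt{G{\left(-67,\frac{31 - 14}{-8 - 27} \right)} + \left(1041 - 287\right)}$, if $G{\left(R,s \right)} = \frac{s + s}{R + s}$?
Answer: $\frac{\sqrt{1051669871}}{1181} \approx 27.459$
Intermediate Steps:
$G{\left(R,s \right)} = \frac{2 s}{R + s}$
$\sqrt{G{\left(-67,\frac{31 - 14}{-8 - 27} \right)} + \left(1041 - 287\right)} = \sqrt{\frac{2 \frac{31 - 14}{-8 - 27}}{-67 + \frac{31 - 14}{-8 - 27}} + \left(1041 - 287\right)} = \sqrt{\frac{2 \frac{17}{-35}}{-67 + \frac{17}{-35}} + \left(1041 - 287\right)} = \sqrt{\frac{2 \cdot 17 \left(- \frac{1}{35}\right)}{-67 + 17 \left(- \frac{1}{35}\right)} + 754} = \sqrt{2 \left(- \frac{17}{35}\right) \frac{1}{-67 - \frac{17}{35}} + 754} = \sqrt{2 \left(- \frac{17}{35}\right) \frac{1}{- \frac{2362}{35}} + 754} = \sqrt{2 \left(- \frac{17}{35}\right) \left(- \frac{35}{2362}\right) + 754} = \sqrt{\frac{17}{1181} + 754} = \sqrt{\frac{890491}{1181}} = \frac{\sqrt{1051669871}}{1181}$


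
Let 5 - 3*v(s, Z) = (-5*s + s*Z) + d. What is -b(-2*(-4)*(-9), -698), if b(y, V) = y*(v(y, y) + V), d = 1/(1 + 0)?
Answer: -183216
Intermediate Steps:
d = 1 (d = 1/1 = 1)
v(s, Z) = 4/3 + 5*s/3 - Z*s/3 (v(s, Z) = 5/3 - ((-5*s + s*Z) + 1)/3 = 5/3 - ((-5*s + Z*s) + 1)/3 = 5/3 - (1 - 5*s + Z*s)/3 = 5/3 + (-⅓ + 5*s/3 - Z*s/3) = 4/3 + 5*s/3 - Z*s/3)
b(y, V) = y*(4/3 + V - y²/3 + 5*y/3) (b(y, V) = y*((4/3 + 5*y/3 - y*y/3) + V) = y*((4/3 + 5*y/3 - y²/3) + V) = y*((4/3 - y²/3 + 5*y/3) + V) = y*(4/3 + V - y²/3 + 5*y/3))
-b(-2*(-4)*(-9), -698) = --2*(-4)*(-9)*(4 - (-2*(-4)*(-9))² + 3*(-698) + 5*(-2*(-4)*(-9)))/3 = -8*(-9)*(4 - (8*(-9))² - 2094 + 5*(8*(-9)))/3 = -(-72)*(4 - 1*(-72)² - 2094 + 5*(-72))/3 = -(-72)*(4 - 1*5184 - 2094 - 360)/3 = -(-72)*(4 - 5184 - 2094 - 360)/3 = -(-72)*(-7634)/3 = -1*183216 = -183216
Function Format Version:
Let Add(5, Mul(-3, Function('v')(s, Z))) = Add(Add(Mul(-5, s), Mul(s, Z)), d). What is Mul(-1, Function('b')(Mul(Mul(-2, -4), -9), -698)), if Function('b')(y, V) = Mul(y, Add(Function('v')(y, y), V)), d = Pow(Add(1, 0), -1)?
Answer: -183216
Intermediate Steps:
d = 1 (d = Pow(1, -1) = 1)
Function('v')(s, Z) = Add(Rational(4, 3), Mul(Rational(5, 3), s), Mul(Rational(-1, 3), Z, s)) (Function('v')(s, Z) = Add(Rational(5, 3), Mul(Rational(-1, 3), Add(Add(Mul(-5, s), Mul(s, Z)), 1))) = Add(Rational(5, 3), Mul(Rational(-1, 3), Add(Add(Mul(-5, s), Mul(Z, s)), 1))) = Add(Rational(5, 3), Mul(Rational(-1, 3), Add(1, Mul(-5, s), Mul(Z, s)))) = Add(Rational(5, 3), Add(Rational(-1, 3), Mul(Rational(5, 3), s), Mul(Rational(-1, 3), Z, s))) = Add(Rational(4, 3), Mul(Rational(5, 3), s), Mul(Rational(-1, 3), Z, s)))
Function('b')(y, V) = Mul(y, Add(Rational(4, 3), V, Mul(Rational(-1, 3), Pow(y, 2)), Mul(Rational(5, 3), y))) (Function('b')(y, V) = Mul(y, Add(Add(Rational(4, 3), Mul(Rational(5, 3), y), Mul(Rational(-1, 3), y, y)), V)) = Mul(y, Add(Add(Rational(4, 3), Mul(Rational(5, 3), y), Mul(Rational(-1, 3), Pow(y, 2))), V)) = Mul(y, Add(Add(Rational(4, 3), Mul(Rational(-1, 3), Pow(y, 2)), Mul(Rational(5, 3), y)), V)) = Mul(y, Add(Rational(4, 3), V, Mul(Rational(-1, 3), Pow(y, 2)), Mul(Rational(5, 3), y))))
Mul(-1, Function('b')(Mul(Mul(-2, -4), -9), -698)) = Mul(-1, Mul(Rational(1, 3), Mul(Mul(-2, -4), -9), Add(4, Mul(-1, Pow(Mul(Mul(-2, -4), -9), 2)), Mul(3, -698), Mul(5, Mul(Mul(-2, -4), -9))))) = Mul(-1, Mul(Rational(1, 3), Mul(8, -9), Add(4, Mul(-1, Pow(Mul(8, -9), 2)), -2094, Mul(5, Mul(8, -9))))) = Mul(-1, Mul(Rational(1, 3), -72, Add(4, Mul(-1, Pow(-72, 2)), -2094, Mul(5, -72)))) = Mul(-1, Mul(Rational(1, 3), -72, Add(4, Mul(-1, 5184), -2094, -360))) = Mul(-1, Mul(Rational(1, 3), -72, Add(4, -5184, -2094, -360))) = Mul(-1, Mul(Rational(1, 3), -72, -7634)) = Mul(-1, 183216) = -183216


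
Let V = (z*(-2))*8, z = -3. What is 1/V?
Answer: 1/48 ≈ 0.020833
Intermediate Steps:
V = 48 (V = -3*(-2)*8 = 6*8 = 48)
1/V = 1/48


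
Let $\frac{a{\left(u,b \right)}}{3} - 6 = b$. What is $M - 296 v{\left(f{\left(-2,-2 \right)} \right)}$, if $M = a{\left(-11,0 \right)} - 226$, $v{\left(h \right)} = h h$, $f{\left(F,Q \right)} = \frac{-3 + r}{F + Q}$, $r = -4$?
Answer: $- \frac{2229}{2} \approx -1114.5$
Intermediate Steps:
$a{\left(u,b \right)} = 18 + 3 b$
$f{\left(F,Q \right)} = - \frac{7}{F + Q}$ ($f{\left(F,Q \right)} = \frac{-3 - 4}{F + Q} = - \frac{7}{F + Q}$)
$v{\left(h \right)} = h^{2}$
$M = -208$ ($M = \left(18 + 3 \cdot 0\right) - 226 = \left(18 + 0\right) - 226 = 18 - 226 = -208$)
$M - 296 v{\left(f{\left(-2,-2 \right)} \right)} = -208 - 296 \left(- \frac{7}{-2 - 2}\right)^{2} = -208 - 296 \left(- \frac{7}{-4}\right)^{2} = -208 - 296 \left(\left(-7\right) \left(- \frac{1}{4}\right)\right)^{2} = -208 - 296 \left(\frac{7}{4}\right)^{2} = -208 - \frac{1813}{2} = - \frac{2229}{2}$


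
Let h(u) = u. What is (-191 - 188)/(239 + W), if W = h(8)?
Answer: -379/247 ≈ -1.5344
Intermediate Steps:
W = 8
(-191 - 188)/(239 + W) = (-191 - 188)/(239 + 8) = -379/247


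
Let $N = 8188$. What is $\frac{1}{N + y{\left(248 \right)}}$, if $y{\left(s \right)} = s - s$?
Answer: $\frac{1}{8188} \approx 0.00012213$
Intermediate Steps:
$y{\left(s \right)} = 0$
$\frac{1}{N + y{\left(248 \right)}} = \frac{1}{8188 + 0} = \frac{1}{8188}$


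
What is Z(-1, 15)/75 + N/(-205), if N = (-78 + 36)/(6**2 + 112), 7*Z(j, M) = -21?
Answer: -2929/75850 ≈ -0.038616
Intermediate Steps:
Z(j, M) = -3 (Z(j, M) = (1/7)*(-21) = -3)
N = -21/74 (N = -42/(36 + 112) = -42/148 = -42*1/148 = -21/74 ≈ -0.28378)
Z(-1, 15)/75 + N/(-205) = -3/75 - 21/74/(-205) = -3*1/75 - 21/74*(-1/205) = -1/25 + 21/15170 = -2929/75850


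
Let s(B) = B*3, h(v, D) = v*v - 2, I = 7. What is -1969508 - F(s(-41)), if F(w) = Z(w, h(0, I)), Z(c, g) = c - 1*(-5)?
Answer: -1969390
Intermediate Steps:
h(v, D) = -2 + v² (h(v, D) = v² - 2 = -2 + v²)
Z(c, g) = 5 + c (Z(c, g) = c + 5 = 5 + c)
s(B) = 3*B
F(w) = 5 + w
-1969508 - F(s(-41)) = -1969508 - (5 + 3*(-41)) = -1969508 - (5 - 123) = -1969508 - 1*(-118) = -1969508 + 118 = -1969390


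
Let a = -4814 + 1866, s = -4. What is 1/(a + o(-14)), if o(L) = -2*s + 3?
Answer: -1/2937 ≈ -0.00034048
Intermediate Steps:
a = -2948
o(L) = 11 (o(L) = -2*(-4) + 3 = 8 + 3 = 11)
1/(a + o(-14)) = 1/(-2948 + 11) = 1/(-2937) = -1/2937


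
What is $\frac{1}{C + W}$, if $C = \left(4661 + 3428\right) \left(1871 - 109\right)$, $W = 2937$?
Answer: $\frac{1}{14255755} \approx 7.0147 \cdot 10^{-8}$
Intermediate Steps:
$C = 14252818$ ($C = 8089 \cdot 1762 = 14252818$)
$\frac{1}{C + W} = \frac{1}{14252818 + 2937} = \frac{1}{14255755}$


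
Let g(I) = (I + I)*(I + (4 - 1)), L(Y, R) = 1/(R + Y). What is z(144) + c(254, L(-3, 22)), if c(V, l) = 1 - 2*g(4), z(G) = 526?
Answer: 415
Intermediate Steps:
g(I) = 2*I*(3 + I) (g(I) = (2*I)*(I + 3) = (2*I)*(3 + I) = 2*I*(3 + I))
c(V, l) = -111 (c(V, l) = 1 - 4*4*(3 + 4) = 1 - 4*4*7 = 1 - 2*56 = 1 - 112 = -111)
z(144) + c(254, L(-3, 22)) = 526 - 111 = 415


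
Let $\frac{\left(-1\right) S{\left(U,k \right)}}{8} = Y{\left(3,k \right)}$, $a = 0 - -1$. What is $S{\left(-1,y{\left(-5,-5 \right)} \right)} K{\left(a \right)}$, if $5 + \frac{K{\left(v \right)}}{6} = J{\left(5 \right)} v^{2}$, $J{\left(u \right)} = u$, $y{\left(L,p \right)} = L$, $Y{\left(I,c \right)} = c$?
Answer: $0$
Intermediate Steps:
$a = 1$ ($a = 0 + 1 = 1$)
$S{\left(U,k \right)} = - 8 k$
$K{\left(v \right)} = -30 + 30 v^{2}$ ($K{\left(v \right)} = -30 + 6 \cdot 5 v^{2} = -30 + 30 v^{2}$)
$S{\left(-1,y{\left(-5,-5 \right)} \right)} K{\left(a \right)} = \left(-8\right) \left(-5\right) \left(-30 + 30 \cdot 1^{2}\right) = 40 \left(-30 + 30 \cdot 1\right) = 40 \left(-30 + 30\right) = 40 \cdot 0 = 0$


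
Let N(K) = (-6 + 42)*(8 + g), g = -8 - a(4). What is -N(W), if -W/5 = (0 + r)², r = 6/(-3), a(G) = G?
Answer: 144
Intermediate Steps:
g = -12 (g = -8 - 1*4 = -8 - 4 = -12)
r = -2 (r = 6*(-⅓) = -2)
W = -20 (W = -5*(0 - 2)² = -5*(-2)² = -5*4 = -20)
N(K) = -144 (N(K) = (-6 + 42)*(8 - 12) = 36*(-4) = -144)
-N(W) = -1*(-144) = 144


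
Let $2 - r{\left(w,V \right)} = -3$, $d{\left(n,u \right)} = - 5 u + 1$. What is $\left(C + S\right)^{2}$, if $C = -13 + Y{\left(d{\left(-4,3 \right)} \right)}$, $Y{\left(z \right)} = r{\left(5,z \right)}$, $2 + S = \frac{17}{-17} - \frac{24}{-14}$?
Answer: $\frac{4225}{49} \approx 86.224$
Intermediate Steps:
$d{\left(n,u \right)} = 1 - 5 u$
$S = - \frac{9}{7}$ ($S = -2 + \left(\frac{17}{-17} - \frac{24}{-14}\right) = -2 + \left(17 \left(- \frac{1}{17}\right) - - \frac{12}{7}\right) = -2 + \left(-1 + \frac{12}{7}\right) = -2 + \frac{5}{7} = - \frac{9}{7} \approx -1.2857$)
$r{\left(w,V \right)} = 5$ ($r{\left(w,V \right)} = 2 - -3 = 2 + 3 = 5$)
$Y{\left(z \right)} = 5$
$C = -8$ ($C = -13 + 5 = -8$)
$\left(C + S\right)^{2} = \left(-8 - \frac{9}{7}\right)^{2} = \left(- \frac{65}{7}\right)^{2} = \frac{4225}{49}$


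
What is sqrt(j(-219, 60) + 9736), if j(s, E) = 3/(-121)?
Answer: sqrt(1178053)/11 ≈ 98.671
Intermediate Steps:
j(s, E) = -3/121 (j(s, E) = 3*(-1/121) = -3/121)
sqrt(j(-219, 60) + 9736) = sqrt(-3/121 + 9736) = sqrt(1178053/121) = sqrt(1178053)/11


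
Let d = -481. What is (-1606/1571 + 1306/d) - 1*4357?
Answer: -3295195619/755651 ≈ -4360.7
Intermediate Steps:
(-1606/1571 + 1306/d) - 1*4357 = (-1606/1571 + 1306/(-481)) - 1*4357 = (-1606*1/1571 + 1306*(-1/481)) - 4357 = (-1606/1571 - 1306/481) - 4357 = -2824212/755651 - 4357 = -3295195619/755651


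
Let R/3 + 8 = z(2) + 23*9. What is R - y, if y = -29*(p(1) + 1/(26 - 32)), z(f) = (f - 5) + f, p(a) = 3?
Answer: 4057/6 ≈ 676.17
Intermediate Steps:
z(f) = -5 + 2*f (z(f) = (-5 + f) + f = -5 + 2*f)
y = -493/6 (y = -29*(3 + 1/(26 - 32)) = -29*(3 + 1/(-6)) = -29*(3 - 1/6) = -29*17/6 = -493/6 ≈ -82.167)
R = 594 (R = -24 + 3*((-5 + 2*2) + 23*9) = -24 + 3*((-5 + 4) + 207) = -24 + 3*(-1 + 207) = -24 + 3*206 = -24 + 618 = 594)
R - y = 594 - 1*(-493/6) = 594 + 493/6 = 4057/6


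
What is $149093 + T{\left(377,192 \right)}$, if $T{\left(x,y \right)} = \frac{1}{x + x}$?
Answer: $\frac{112416123}{754} \approx 1.4909 \cdot 10^{5}$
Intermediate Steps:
$T{\left(x,y \right)} = \frac{1}{2 x}$
$149093 + T{\left(377,192 \right)} = 149093 + \frac{1}{2 \cdot 377} = 149093 + \frac{1}{2} \cdot \frac{1}{377} = 149093 + \frac{1}{754} = \frac{112416123}{754}$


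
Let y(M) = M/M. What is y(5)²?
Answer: 1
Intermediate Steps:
y(M) = 1
y(5)² = 1² = 1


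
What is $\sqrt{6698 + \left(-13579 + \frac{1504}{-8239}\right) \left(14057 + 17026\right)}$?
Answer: $\frac{i \sqrt{28650926392298287}}{8239} \approx 20544.0 i$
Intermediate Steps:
$\sqrt{6698 + \left(-13579 + \frac{1504}{-8239}\right) \left(14057 + 17026\right)} = \sqrt{6698 + \left(-13579 + 1504 \left(- \frac{1}{8239}\right)\right) 31083} = \sqrt{6698 + \left(-13579 - \frac{1504}{8239}\right) 31083} = \sqrt{6698 - \frac{3477531382455}{8239}} = \sqrt{- \frac{3477476197633}{8239}} = \frac{i \sqrt{28650926392298287}}{8239}$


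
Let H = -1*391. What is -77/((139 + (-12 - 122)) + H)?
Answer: 77/386 ≈ 0.19948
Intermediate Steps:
H = -391
-77/((139 + (-12 - 122)) + H) = -77/((139 + (-12 - 122)) - 391) = -77/((139 - 134) - 391) = -77/(5 - 391) = -77/(-386) = -77*(-1/386) = 77/386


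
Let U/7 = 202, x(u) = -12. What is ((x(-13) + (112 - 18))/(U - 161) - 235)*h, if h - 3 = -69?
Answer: 19428618/1253 ≈ 15506.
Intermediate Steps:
h = -66 (h = 3 - 69 = -66)
U = 1414 (U = 7*202 = 1414)
((x(-13) + (112 - 18))/(U - 161) - 235)*h = ((-12 + (112 - 18))/(1414 - 161) - 235)*(-66) = ((-12 + 94)/1253 - 235)*(-66) = (82*(1/1253) - 235)*(-66) = (82/1253 - 235)*(-66) = -294373/1253*(-66) = 19428618/1253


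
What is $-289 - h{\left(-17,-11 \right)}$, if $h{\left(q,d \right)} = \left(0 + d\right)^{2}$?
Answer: $-410$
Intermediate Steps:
$h{\left(q,d \right)} = d^{2}$
$-289 - h{\left(-17,-11 \right)} = -289 - \left(-11\right)^{2} = -289 - 121 = -410$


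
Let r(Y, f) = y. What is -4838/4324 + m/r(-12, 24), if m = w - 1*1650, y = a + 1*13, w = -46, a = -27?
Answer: 1816443/15134 ≈ 120.02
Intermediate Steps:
y = -14 (y = -27 + 1*13 = -27 + 13 = -14)
m = -1696 (m = -46 - 1*1650 = -46 - 1650 = -1696)
r(Y, f) = -14
-4838/4324 + m/r(-12, 24) = -4838/4324 - 1696/(-14) = -4838*1/4324 - 1696*(-1/14) = -2419/2162 + 848/7 = 1816443/15134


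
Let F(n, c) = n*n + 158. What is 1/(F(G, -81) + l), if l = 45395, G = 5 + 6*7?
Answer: 1/47762 ≈ 2.0937e-5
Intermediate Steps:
G = 47 (G = 5 + 42 = 47)
F(n, c) = 158 + n**2 (F(n, c) = n**2 + 158 = 158 + n**2)
1/(F(G, -81) + l) = 1/((158 + 47**2) + 45395) = 1/((158 + 2209) + 45395) = 1/(2367 + 45395) = 1/47762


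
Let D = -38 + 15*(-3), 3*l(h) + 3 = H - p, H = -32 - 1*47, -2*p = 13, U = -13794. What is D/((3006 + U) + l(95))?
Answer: 498/64879 ≈ 0.0076758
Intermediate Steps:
p = -13/2 (p = -½*13 = -13/2 ≈ -6.5000)
H = -79 (H = -32 - 47 = -79)
l(h) = -151/6 (l(h) = -1 + (-79 - 1*(-13/2))/3 = -1 + (-79 + 13/2)/3 = -1 + (⅓)*(-145/2) = -1 - 145/6 = -151/6)
D = -83 (D = -38 - 45 = -83)
D/((3006 + U) + l(95)) = -83/((3006 - 13794) - 151/6) = -83/(-10788 - 151/6) = -83/(-64879/6) = -83*(-6/64879) = 498/64879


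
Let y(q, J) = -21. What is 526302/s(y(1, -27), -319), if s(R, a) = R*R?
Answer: 8354/7 ≈ 1193.4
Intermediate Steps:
s(R, a) = R**2
526302/s(y(1, -27), -319) = 526302/((-21)**2) = 526302/441 = 526302*(1/441) = 8354/7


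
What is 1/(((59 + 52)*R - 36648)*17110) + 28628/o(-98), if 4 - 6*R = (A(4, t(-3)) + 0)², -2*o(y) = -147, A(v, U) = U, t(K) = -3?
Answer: 35992836703333/92408603385 ≈ 389.50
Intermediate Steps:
o(y) = 147/2 (o(y) = -½*(-147) = 147/2)
R = -⅚ (R = ⅔ - (-3 + 0)²/6 = ⅔ - ⅙*(-3)² = ⅔ - ⅙*9 = ⅔ - 3/2 = -⅚ ≈ -0.83333)
1/(((59 + 52)*R - 36648)*17110) + 28628/o(-98) = 1/((59 + 52)*(-⅚) - 36648*17110) + 28628/(147/2) = (1/17110)/(111*(-⅚) - 36648) + 28628*(2/147) = (1/17110)/(-185/2 - 36648) + 57256/147 = (1/17110)/(-73481/2) + 57256/147 = -2/73481*1/17110 + 57256/147 = -1/628629955 + 57256/147 = 35992836703333/92408603385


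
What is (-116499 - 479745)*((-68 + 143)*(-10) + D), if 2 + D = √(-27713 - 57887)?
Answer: 448375488 - 11924880*I*√214 ≈ 4.4838e+8 - 1.7445e+8*I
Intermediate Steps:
D = -2 + 20*I*√214 (D = -2 + √(-27713 - 57887) = -2 + √(-85600) = -2 + 20*I*√214 ≈ -2.0 + 292.57*I)
(-116499 - 479745)*((-68 + 143)*(-10) + D) = (-116499 - 479745)*((-68 + 143)*(-10) + (-2 + 20*I*√214)) = -596244*(75*(-10) + (-2 + 20*I*√214)) = -596244*(-750 + (-2 + 20*I*√214)) = -596244*(-752 + 20*I*√214) = 448375488 - 11924880*I*√214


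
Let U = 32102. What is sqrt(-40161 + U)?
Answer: I*sqrt(8059) ≈ 89.772*I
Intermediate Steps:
sqrt(-40161 + U) = sqrt(-40161 + 32102) = sqrt(-8059) = I*sqrt(8059)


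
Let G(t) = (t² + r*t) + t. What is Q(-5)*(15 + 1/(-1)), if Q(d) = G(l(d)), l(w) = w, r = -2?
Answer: 420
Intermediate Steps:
G(t) = t² - t (G(t) = (t² - 2*t) + t = t² - t)
Q(d) = d*(-1 + d)
Q(-5)*(15 + 1/(-1)) = (-5*(-1 - 5))*(15 + 1/(-1)) = (-5*(-6))*(15 - 1) = 30*14 = 420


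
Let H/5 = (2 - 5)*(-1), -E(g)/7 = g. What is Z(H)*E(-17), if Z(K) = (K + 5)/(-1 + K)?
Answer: 170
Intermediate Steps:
E(g) = -7*g
H = 15 (H = 5*((2 - 5)*(-1)) = 5*(-3*(-1)) = 5*3 = 15)
Z(K) = (5 + K)/(-1 + K)
Z(H)*E(-17) = ((5 + 15)/(-1 + 15))*(-7*(-17)) = (20/14)*119 = ((1/14)*20)*119 = (10/7)*119 = 170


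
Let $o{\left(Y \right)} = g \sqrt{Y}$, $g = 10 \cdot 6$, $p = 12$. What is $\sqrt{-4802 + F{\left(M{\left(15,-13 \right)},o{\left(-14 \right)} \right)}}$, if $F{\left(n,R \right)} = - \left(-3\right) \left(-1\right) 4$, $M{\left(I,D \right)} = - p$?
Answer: $i \sqrt{4814} \approx 69.383 i$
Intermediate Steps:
$g = 60$
$M{\left(I,D \right)} = -12$ ($M{\left(I,D \right)} = \left(-1\right) 12 = -12$)
$o{\left(Y \right)} = 60 \sqrt{Y}$
$F{\left(n,R \right)} = -12$ ($F{\left(n,R \right)} = - 3 \cdot 4 = \left(-1\right) 12 = -12$)
$\sqrt{-4802 + F{\left(M{\left(15,-13 \right)},o{\left(-14 \right)} \right)}} = \sqrt{-4802 - 12} = \sqrt{-4814} = i \sqrt{4814}$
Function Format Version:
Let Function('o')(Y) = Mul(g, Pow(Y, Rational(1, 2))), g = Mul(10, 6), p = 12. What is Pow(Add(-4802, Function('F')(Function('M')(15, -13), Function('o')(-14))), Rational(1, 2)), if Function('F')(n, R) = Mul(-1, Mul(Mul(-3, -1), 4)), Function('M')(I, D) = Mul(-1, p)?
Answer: Mul(I, Pow(4814, Rational(1, 2))) ≈ Mul(69.383, I)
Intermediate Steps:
g = 60
Function('M')(I, D) = -12 (Function('M')(I, D) = Mul(-1, 12) = -12)
Function('o')(Y) = Mul(60, Pow(Y, Rational(1, 2)))
Function('F')(n, R) = -12 (Function('F')(n, R) = Mul(-1, Mul(3, 4)) = Mul(-1, 12) = -12)
Pow(Add(-4802, Function('F')(Function('M')(15, -13), Function('o')(-14))), Rational(1, 2)) = Pow(Add(-4802, -12), Rational(1, 2)) = Pow(-4814, Rational(1, 2)) = Mul(I, Pow(4814, Rational(1, 2)))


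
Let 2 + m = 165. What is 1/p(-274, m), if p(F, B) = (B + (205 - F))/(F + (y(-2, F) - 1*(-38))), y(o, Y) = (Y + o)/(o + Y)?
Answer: -235/642 ≈ -0.36604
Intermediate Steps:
y(o, Y) = 1 (y(o, Y) = (Y + o)/(Y + o) = 1)
m = 163 (m = -2 + 165 = 163)
p(F, B) = (205 + B - F)/(39 + F) (p(F, B) = (B + (205 - F))/(F + (1 - 1*(-38))) = (205 + B - F)/(F + (1 + 38)) = (205 + B - F)/(F + 39) = (205 + B - F)/(39 + F))
1/p(-274, m) = 1/((205 + 163 - 1*(-274))/(39 - 274)) = 1/((205 + 163 + 274)/(-235)) = 1/(-1/235*642) = 1/(-642/235) = -235/642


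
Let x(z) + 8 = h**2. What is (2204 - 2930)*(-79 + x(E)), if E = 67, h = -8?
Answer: 16698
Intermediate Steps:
x(z) = 56 (x(z) = -8 + (-8)**2 = -8 + 64 = 56)
(2204 - 2930)*(-79 + x(E)) = (2204 - 2930)*(-79 + 56) = -726*(-23) = 16698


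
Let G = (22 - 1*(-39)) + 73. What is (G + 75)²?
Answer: 43681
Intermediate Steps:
G = 134 (G = (22 + 39) + 73 = 61 + 73 = 134)
(G + 75)² = (134 + 75)² = 209² = 43681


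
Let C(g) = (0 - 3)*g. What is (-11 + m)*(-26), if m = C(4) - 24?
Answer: 1222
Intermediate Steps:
C(g) = -3*g
m = -36 (m = -3*4 - 24 = -12 - 24 = -36)
(-11 + m)*(-26) = (-11 - 36)*(-26) = -47*(-26) = 1222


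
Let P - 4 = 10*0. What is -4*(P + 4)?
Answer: -32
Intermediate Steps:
P = 4 (P = 4 + 10*0 = 4 + 0 = 4)
-4*(P + 4) = -4*(4 + 4) = -4*8 = -32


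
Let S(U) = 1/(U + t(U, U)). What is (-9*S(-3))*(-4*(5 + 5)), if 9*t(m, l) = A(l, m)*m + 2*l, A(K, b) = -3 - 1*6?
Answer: -540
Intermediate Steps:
A(K, b) = -9 (A(K, b) = -3 - 6 = -9)
t(m, l) = -m + 2*l/9 (t(m, l) = (-9*m + 2*l)/9 = -m + 2*l/9)
S(U) = 9/(2*U) (S(U) = 1/(U + (-U + 2*U/9)) = 1/(U - 7*U/9) = 1/(2*U/9) = 9/(2*U))
(-9*S(-3))*(-4*(5 + 5)) = (-81/(2*(-3)))*(-4*(5 + 5)) = (-81*(-1)/(2*3))*(-4*10) = -9*(-3/2)*(-40) = (27/2)*(-40) = -540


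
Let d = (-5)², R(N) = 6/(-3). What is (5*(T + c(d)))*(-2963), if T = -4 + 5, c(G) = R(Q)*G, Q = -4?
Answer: 725935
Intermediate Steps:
R(N) = -2 (R(N) = 6*(-⅓) = -2)
d = 25
c(G) = -2*G
T = 1
(5*(T + c(d)))*(-2963) = (5*(1 - 2*25))*(-2963) = (5*(1 - 50))*(-2963) = (5*(-49))*(-2963) = -245*(-2963) = 725935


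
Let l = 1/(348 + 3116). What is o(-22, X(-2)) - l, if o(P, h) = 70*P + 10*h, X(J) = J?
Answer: -5403841/3464 ≈ -1560.0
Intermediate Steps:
o(P, h) = 10*h + 70*P
l = 1/3464 ≈ 0.00028868
o(-22, X(-2)) - l = (10*(-2) + 70*(-22)) - 1*1/3464 = (-20 - 1540) - 1/3464 = -1560 - 1/3464 = -5403841/3464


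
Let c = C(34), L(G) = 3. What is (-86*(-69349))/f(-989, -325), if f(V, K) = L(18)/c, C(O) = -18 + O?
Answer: 95424224/3 ≈ 3.1808e+7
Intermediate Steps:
c = 16 (c = -18 + 34 = 16)
f(V, K) = 3/16
(-86*(-69349))/f(-989, -325) = (-86*(-69349))/(3/16) = 5964014*(16/3) = 95424224/3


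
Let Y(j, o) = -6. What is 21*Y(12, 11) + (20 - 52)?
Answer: -158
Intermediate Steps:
21*Y(12, 11) + (20 - 52) = 21*(-6) + (20 - 52) = -126 - 32 = -158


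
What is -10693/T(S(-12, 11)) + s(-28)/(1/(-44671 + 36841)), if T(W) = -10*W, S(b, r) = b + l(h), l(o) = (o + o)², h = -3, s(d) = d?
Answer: 52628293/240 ≈ 2.1928e+5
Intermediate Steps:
l(o) = 4*o² (l(o) = (2*o)² = 4*o²)
S(b, r) = 36 + b (S(b, r) = b + 4*(-3)² = b + 4*9 = b + 36 = 36 + b)
-10693/T(S(-12, 11)) + s(-28)/(1/(-44671 + 36841)) = -10693*(-1/(10*(36 - 12))) - 28/(1/(-44671 + 36841)) = -10693/((-10*24)) - 28/(1/(-7830)) = -10693/(-240) - 28/(-1/7830) = -10693*(-1/240) - 28*(-7830) = 10693/240 + 219240 = 52628293/240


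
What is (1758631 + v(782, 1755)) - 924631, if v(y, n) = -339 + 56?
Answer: 833717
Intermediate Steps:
v(y, n) = -283
(1758631 + v(782, 1755)) - 924631 = (1758631 - 283) - 924631 = 1758348 - 924631 = 833717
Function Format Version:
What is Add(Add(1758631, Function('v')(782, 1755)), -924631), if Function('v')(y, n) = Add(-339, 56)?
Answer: 833717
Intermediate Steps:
Function('v')(y, n) = -283
Add(Add(1758631, Function('v')(782, 1755)), -924631) = Add(Add(1758631, -283), -924631) = Add(1758348, -924631) = 833717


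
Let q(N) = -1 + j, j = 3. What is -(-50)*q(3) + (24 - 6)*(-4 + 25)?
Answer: 478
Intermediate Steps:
q(N) = 2 (q(N) = -1 + 3 = 2)
-(-50)*q(3) + (24 - 6)*(-4 + 25) = -(-50)*2 + (24 - 6)*(-4 + 25) = -25*(-4) + 18*21 = 100 + 378 = 478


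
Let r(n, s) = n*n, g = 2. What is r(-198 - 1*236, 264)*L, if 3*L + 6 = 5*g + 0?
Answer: 753424/3 ≈ 2.5114e+5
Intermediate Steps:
r(n, s) = n²
L = 4/3 (L = -2 + (5*2 + 0)/3 = -2 + (10 + 0)/3 = -2 + (⅓)*10 = -2 + 10/3 = 4/3 ≈ 1.3333)
r(-198 - 1*236, 264)*L = (-198 - 1*236)²*(4/3) = (-198 - 236)²*(4/3) = (-434)²*(4/3) = 188356*(4/3) = 753424/3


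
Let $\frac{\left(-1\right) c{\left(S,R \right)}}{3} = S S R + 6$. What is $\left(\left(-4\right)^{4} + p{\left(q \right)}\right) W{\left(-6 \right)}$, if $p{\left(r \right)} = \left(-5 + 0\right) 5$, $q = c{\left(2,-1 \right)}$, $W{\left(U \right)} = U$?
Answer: $-1386$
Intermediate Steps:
$c{\left(S,R \right)} = -18 - 3 R S^{2}$ ($c{\left(S,R \right)} = - 3 \left(S S R + 6\right) = - 3 \left(S^{2} R + 6\right) = - 3 \left(R S^{2} + 6\right) = - 3 \left(6 + R S^{2}\right) = -18 - 3 R S^{2}$)
$q = -6$ ($q = -18 - - 3 \cdot 2^{2} = -18 - \left(-3\right) 4 = -18 + 12 = -6$)
$p{\left(r \right)} = -25$ ($p{\left(r \right)} = \left(-5\right) 5 = -25$)
$\left(\left(-4\right)^{4} + p{\left(q \right)}\right) W{\left(-6 \right)} = \left(\left(-4\right)^{4} - 25\right) \left(-6\right) = \left(256 - 25\right) \left(-6\right) = 231 \left(-6\right) = -1386$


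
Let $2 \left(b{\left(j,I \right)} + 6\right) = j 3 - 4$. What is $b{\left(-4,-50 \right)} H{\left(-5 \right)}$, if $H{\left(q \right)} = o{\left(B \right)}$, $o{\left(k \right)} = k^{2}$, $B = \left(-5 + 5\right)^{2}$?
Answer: $0$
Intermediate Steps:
$B = 0$ ($B = 0^{2} = 0$)
$b{\left(j,I \right)} = -8 + \frac{3 j}{2}$ ($b{\left(j,I \right)} = -6 + \frac{j 3 - 4}{2} = -6 + \frac{3 j - 4}{2} = -6 + \frac{-4 + 3 j}{2} = -6 + \left(-2 + \frac{3 j}{2}\right) = -8 + \frac{3 j}{2}$)
$H{\left(q \right)} = 0$ ($H{\left(q \right)} = 0^{2} = 0$)
$b{\left(-4,-50 \right)} H{\left(-5 \right)} = \left(-8 + \frac{3}{2} \left(-4\right)\right) 0 = \left(-8 - 6\right) 0 = \left(-14\right) 0 = 0$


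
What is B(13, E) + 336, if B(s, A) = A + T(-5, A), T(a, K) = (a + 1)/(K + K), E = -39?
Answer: 11585/39 ≈ 297.05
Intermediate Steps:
T(a, K) = (1 + a)/(2*K) (T(a, K) = (1 + a)/((2*K)) = (1 + a)*(1/(2*K)) = (1 + a)/(2*K))
B(s, A) = A - 2/A (B(s, A) = A + (1 - 5)/(2*A) = A + (1/2)*(-4)/A = A - 2/A)
B(13, E) + 336 = (-39 - 2/(-39)) + 336 = (-39 - 2*(-1/39)) + 336 = (-39 + 2/39) + 336 = -1519/39 + 336 = 11585/39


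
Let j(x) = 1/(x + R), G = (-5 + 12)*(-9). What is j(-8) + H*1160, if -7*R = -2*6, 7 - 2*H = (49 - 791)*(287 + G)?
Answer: 4241806793/44 ≈ 9.6405e+7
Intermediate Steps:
G = -63 (G = 7*(-9) = -63)
H = 166215/2 (H = 7/2 - (49 - 791)*(287 - 63)/2 = 7/2 - (-371)*224 = 7/2 - 1/2*(-166208) = 7/2 + 83104 = 166215/2 ≈ 83108.)
R = 12/7 (R = -(-2)*6/7 = -1/7*(-12) = 12/7 ≈ 1.7143)
j(x) = 1/(12/7 + x) (j(x) = 1/(x + 12/7) = 1/(12/7 + x))
j(-8) + H*1160 = 7/(12 + 7*(-8)) + (166215/2)*1160 = 7/(12 - 56) + 96404700 = 7/(-44) + 96404700 = 7*(-1/44) + 96404700 = -7/44 + 96404700 = 4241806793/44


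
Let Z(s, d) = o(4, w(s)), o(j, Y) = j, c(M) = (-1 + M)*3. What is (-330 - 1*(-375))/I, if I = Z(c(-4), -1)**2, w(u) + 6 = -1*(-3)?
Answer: 45/16 ≈ 2.8125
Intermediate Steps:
c(M) = -3 + 3*M
w(u) = -3 (w(u) = -6 - 1*(-3) = -6 + 3 = -3)
Z(s, d) = 4
I = 16 (I = 4**2 = 16)
(-330 - 1*(-375))/I = (-330 - 1*(-375))/16 = (-330 + 375)*(1/16) = 45*(1/16) = 45/16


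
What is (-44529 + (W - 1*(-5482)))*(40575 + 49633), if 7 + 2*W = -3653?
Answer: -3687432416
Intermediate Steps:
W = -1830 (W = -7/2 + (1/2)*(-3653) = -7/2 - 3653/2 = -1830)
(-44529 + (W - 1*(-5482)))*(40575 + 49633) = (-44529 + (-1830 - 1*(-5482)))*(40575 + 49633) = (-44529 + (-1830 + 5482))*90208 = (-44529 + 3652)*90208 = -40877*90208 = -3687432416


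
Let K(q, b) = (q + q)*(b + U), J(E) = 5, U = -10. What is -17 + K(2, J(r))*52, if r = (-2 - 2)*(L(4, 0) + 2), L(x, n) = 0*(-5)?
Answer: -1057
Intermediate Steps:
L(x, n) = 0
r = -8 (r = (-2 - 2)*(0 + 2) = -4*2 = -8)
K(q, b) = 2*q*(-10 + b) (K(q, b) = (q + q)*(b - 10) = (2*q)*(-10 + b) = 2*q*(-10 + b))
-17 + K(2, J(r))*52 = -17 + (2*2*(-10 + 5))*52 = -17 + (2*2*(-5))*52 = -17 - 20*52 = -17 - 1040 = -1057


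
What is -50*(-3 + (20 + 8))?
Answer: -1250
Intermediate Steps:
-50*(-3 + (20 + 8)) = -50*(-3 + 28) = -50*25 = -1250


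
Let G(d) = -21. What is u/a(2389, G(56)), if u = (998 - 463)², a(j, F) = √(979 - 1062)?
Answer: -286225*I*√83/83 ≈ -31417.0*I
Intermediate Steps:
a(j, F) = I*√83 (a(j, F) = √(-83) = I*√83)
u = 286225 (u = 535² = 286225)
u/a(2389, G(56)) = 286225/((I*√83)) = 286225*(-I*√83/83) = -286225*I*√83/83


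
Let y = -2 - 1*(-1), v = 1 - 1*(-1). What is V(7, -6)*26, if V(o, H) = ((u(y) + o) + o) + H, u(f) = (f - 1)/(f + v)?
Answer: 156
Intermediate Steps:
v = 2 (v = 1 + 1 = 2)
y = -1 (y = -2 + 1 = -1)
u(f) = (-1 + f)/(2 + f) (u(f) = (f - 1)/(f + 2) = (-1 + f)/(2 + f))
V(o, H) = -2 + H + 2*o (V(o, H) = (((-1 - 1)/(2 - 1) + o) + o) + H = ((-2/1 + o) + o) + H = ((1*(-2) + o) + o) + H = ((-2 + o) + o) + H = (-2 + 2*o) + H = -2 + H + 2*o)
V(7, -6)*26 = (-2 - 6 + 2*7)*26 = (-2 - 6 + 14)*26 = 6*26 = 156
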